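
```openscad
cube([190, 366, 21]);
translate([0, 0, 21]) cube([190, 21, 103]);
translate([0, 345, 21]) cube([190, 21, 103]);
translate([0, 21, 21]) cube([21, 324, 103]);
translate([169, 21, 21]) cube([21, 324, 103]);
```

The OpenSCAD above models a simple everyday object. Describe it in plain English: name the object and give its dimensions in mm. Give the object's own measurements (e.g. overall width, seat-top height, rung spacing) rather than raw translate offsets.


An open-topped rectangular box: outside dimensions 190×366×124 mm, with a uniform wall and base thickness of 21 mm. The base is a full 190×366 slab on the floor; four walls sit on top of the base. The front and back walls (the −y and +y sides) span the full width; the two side walls fit between them.


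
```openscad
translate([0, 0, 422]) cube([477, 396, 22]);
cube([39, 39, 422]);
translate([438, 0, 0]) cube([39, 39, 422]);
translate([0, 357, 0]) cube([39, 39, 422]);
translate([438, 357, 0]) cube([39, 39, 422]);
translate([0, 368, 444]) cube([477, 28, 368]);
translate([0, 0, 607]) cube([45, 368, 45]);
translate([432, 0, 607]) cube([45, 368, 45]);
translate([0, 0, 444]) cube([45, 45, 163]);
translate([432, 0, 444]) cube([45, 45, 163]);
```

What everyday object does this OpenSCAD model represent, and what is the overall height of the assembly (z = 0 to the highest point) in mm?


A chair. The overall height is 812 mm.

A slab on four corner posts with a tall panel at the back — a chair. The seat slab sits at z = 422 with thickness 22, and the 368 mm backrest starts at the seat top, so the overall height is 422 + 22 + 368 = 812 mm.


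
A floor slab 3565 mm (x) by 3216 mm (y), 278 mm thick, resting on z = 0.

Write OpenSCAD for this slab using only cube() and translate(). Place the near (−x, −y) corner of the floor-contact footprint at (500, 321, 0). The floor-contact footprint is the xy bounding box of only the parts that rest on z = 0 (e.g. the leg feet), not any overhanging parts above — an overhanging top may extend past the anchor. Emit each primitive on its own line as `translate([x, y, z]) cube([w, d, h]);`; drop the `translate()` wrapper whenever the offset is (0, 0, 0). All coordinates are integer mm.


translate([500, 321, 0]) cube([3565, 3216, 278]);


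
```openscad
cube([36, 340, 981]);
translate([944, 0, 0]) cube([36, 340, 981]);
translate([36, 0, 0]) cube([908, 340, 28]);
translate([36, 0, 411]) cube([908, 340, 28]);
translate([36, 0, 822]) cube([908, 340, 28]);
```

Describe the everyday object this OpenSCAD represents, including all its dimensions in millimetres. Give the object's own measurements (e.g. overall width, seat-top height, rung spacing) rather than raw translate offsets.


An open bookshelf. Two side panels, each 36 mm thick, 340 mm deep and 981 mm tall, stand 980 mm apart (outside-to-outside). Between them sit 3 shelves, each 28 mm thick and 340 mm deep, spanning the full gap between the sides. The bottom shelf rests on the floor (its underside at z = 0) and the clear gap between one shelf's top and the next shelf's underside is 383 mm.


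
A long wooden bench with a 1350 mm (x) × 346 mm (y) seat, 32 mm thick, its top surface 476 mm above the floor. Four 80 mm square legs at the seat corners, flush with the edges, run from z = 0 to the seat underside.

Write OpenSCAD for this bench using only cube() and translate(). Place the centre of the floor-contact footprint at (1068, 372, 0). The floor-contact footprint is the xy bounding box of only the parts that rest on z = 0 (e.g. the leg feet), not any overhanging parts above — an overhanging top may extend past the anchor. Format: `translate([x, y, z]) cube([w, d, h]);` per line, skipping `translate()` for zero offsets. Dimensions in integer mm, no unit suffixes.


// leg_h = 476 − 32 = 444
translate([393, 199, 444]) cube([1350, 346, 32]);
translate([393, 199, 0]) cube([80, 80, 444]);
translate([393, 465, 0]) cube([80, 80, 444]);
translate([1663, 199, 0]) cube([80, 80, 444]);
translate([1663, 465, 0]) cube([80, 80, 444]);


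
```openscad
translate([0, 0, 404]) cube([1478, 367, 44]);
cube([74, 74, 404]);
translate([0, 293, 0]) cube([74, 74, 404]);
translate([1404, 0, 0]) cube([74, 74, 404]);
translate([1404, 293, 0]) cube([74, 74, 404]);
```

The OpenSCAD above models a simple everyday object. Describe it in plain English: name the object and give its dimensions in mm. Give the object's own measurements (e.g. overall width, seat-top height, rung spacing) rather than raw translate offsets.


A bench: a 1478×367 mm seat slab, 44 mm thick, top at z = 448 mm, on four 74×74 mm square legs flush with the seat corners and standing on z = 0.


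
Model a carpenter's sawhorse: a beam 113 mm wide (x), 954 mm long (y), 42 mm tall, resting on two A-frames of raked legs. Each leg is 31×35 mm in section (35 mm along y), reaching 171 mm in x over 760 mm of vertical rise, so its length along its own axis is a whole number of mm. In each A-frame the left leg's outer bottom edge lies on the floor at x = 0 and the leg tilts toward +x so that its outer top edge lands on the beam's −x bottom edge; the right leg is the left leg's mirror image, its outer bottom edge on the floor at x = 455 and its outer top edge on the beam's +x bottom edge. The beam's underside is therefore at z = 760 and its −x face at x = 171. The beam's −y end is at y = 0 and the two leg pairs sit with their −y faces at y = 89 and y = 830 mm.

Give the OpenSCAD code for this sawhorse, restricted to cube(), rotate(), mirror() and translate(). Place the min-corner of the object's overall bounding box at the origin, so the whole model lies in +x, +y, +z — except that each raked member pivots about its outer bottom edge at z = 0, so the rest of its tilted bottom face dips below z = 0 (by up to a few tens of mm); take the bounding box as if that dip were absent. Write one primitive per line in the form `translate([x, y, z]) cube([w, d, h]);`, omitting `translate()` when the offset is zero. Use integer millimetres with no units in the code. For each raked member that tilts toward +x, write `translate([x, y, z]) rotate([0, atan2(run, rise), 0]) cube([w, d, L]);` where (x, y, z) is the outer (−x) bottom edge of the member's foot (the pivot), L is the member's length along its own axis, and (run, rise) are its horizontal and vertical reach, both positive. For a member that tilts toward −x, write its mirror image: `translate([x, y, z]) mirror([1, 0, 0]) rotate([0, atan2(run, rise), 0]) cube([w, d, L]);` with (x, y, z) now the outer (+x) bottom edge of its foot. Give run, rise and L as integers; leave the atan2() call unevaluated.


translate([171, 0, 760]) cube([113, 954, 42]);
translate([0, 89, 0]) rotate([0, atan2(171, 760), 0]) cube([31, 35, 779]);
translate([455, 89, 0]) mirror([1, 0, 0]) rotate([0, atan2(171, 760), 0]) cube([31, 35, 779]);
translate([0, 830, 0]) rotate([0, atan2(171, 760), 0]) cube([31, 35, 779]);
translate([455, 830, 0]) mirror([1, 0, 0]) rotate([0, atan2(171, 760), 0]) cube([31, 35, 779]);


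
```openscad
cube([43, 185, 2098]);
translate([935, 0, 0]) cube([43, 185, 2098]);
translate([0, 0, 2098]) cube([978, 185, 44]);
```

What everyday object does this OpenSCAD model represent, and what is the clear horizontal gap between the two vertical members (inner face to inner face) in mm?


A door frame. The clear opening width is 892 mm.

Two 2098 mm tall posts with a header on top — a door frame. The left jamb is 43 mm wide at x = 0; the right jamb starts at x = 935. The clear opening is 935 − 43 = 892 mm.


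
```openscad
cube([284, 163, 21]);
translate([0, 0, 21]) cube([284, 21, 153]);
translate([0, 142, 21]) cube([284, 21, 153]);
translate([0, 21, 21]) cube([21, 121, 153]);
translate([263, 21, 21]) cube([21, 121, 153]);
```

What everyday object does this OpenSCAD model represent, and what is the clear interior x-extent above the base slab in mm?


An open box. The internal width is 242 mm.

A 284×163 base slab with four walls standing on it — an open box. The base is 284 mm wide and the walls are 21 mm thick, so the internal width is 284 − 2 × 21 = 242 mm.


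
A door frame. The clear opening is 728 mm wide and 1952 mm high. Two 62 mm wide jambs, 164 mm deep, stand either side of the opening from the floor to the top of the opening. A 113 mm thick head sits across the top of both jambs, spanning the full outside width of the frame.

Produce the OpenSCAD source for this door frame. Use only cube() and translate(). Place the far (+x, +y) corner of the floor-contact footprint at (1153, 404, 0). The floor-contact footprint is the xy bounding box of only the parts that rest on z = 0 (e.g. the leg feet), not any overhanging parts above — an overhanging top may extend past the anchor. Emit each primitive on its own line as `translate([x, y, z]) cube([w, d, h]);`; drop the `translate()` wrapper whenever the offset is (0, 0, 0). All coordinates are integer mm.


translate([301, 240, 0]) cube([62, 164, 1952]);
translate([1091, 240, 0]) cube([62, 164, 1952]);
translate([301, 240, 1952]) cube([852, 164, 113]);


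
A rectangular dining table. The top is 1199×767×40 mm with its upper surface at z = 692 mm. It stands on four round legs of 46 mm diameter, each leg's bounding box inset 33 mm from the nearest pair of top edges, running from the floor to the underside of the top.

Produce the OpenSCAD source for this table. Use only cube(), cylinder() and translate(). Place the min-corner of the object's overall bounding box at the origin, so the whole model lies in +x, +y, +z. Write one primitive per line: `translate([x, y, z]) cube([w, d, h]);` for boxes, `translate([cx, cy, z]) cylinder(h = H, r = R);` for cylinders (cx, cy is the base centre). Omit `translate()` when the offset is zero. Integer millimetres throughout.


translate([0, 0, 652]) cube([1199, 767, 40]);
translate([56, 56, 0]) cylinder(h = 652, r = 23);
translate([1143, 56, 0]) cylinder(h = 652, r = 23);
translate([56, 711, 0]) cylinder(h = 652, r = 23);
translate([1143, 711, 0]) cylinder(h = 652, r = 23);


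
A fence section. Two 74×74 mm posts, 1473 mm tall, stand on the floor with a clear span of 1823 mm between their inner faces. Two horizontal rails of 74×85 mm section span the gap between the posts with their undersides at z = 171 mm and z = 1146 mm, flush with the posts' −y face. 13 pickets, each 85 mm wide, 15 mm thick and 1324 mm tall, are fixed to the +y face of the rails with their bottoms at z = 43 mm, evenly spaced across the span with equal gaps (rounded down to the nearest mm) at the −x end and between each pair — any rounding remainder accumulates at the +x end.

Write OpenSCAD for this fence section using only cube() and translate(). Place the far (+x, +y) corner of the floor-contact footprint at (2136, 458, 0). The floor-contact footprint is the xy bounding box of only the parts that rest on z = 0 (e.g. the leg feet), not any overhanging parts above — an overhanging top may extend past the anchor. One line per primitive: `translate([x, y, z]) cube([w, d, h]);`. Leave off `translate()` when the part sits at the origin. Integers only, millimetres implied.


translate([165, 384, 0]) cube([74, 74, 1473]);
translate([2062, 384, 0]) cube([74, 74, 1473]);
translate([239, 384, 171]) cube([1823, 74, 85]);
translate([239, 384, 1146]) cube([1823, 74, 85]);
translate([290, 458, 43]) cube([85, 15, 1324]);
translate([426, 458, 43]) cube([85, 15, 1324]);
translate([562, 458, 43]) cube([85, 15, 1324]);
translate([698, 458, 43]) cube([85, 15, 1324]);
translate([834, 458, 43]) cube([85, 15, 1324]);
translate([970, 458, 43]) cube([85, 15, 1324]);
translate([1106, 458, 43]) cube([85, 15, 1324]);
translate([1242, 458, 43]) cube([85, 15, 1324]);
translate([1378, 458, 43]) cube([85, 15, 1324]);
translate([1514, 458, 43]) cube([85, 15, 1324]);
translate([1650, 458, 43]) cube([85, 15, 1324]);
translate([1786, 458, 43]) cube([85, 15, 1324]);
translate([1922, 458, 43]) cube([85, 15, 1324]);


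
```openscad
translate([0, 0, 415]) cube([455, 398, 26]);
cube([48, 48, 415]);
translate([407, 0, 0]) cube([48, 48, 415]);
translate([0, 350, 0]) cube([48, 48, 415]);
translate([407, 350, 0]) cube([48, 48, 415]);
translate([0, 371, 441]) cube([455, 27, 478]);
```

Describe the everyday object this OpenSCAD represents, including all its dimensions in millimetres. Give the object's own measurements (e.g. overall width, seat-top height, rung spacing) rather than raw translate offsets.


A chair. The seat is a 455×398×26 mm slab with its top at z = 441 mm, on four 48×48 mm corner legs (flush with the seat edges, standing on z = 0). A flat backrest 27 mm thick, 478 mm tall, spans the full seat width and rises from the seat top along its +y edge, rear face flush with the rear of the seat.


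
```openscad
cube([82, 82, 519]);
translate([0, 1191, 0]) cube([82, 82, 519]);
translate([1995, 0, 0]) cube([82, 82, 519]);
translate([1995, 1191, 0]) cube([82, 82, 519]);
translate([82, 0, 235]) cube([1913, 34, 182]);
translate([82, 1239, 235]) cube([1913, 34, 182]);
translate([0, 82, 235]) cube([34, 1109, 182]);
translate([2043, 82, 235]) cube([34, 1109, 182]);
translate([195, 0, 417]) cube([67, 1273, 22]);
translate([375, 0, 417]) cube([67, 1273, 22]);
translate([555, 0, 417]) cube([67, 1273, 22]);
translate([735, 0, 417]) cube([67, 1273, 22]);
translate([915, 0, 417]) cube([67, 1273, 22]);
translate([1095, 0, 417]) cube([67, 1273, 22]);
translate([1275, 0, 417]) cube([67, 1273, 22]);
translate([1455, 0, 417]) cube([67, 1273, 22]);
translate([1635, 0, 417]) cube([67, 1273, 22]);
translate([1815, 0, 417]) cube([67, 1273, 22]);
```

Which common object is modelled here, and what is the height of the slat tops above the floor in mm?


A bed frame. The slat-top height is 439 mm.

Four posts, four rails, and a row of slats — a bed frame. Slats sit on the rails at z = 235 + 182 = 417; with slat thickness 22, the top is 439 mm.


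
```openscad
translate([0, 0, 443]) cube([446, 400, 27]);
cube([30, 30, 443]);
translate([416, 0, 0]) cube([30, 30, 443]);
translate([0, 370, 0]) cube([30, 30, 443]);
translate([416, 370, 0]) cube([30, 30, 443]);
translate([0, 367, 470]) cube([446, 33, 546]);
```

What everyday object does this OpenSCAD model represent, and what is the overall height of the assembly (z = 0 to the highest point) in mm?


A chair. The overall height is 1016 mm.

A slab on four corner posts with a tall panel at the back — a chair. The seat slab sits at z = 443 with thickness 27, and the 546 mm backrest starts at the seat top, so the overall height is 443 + 27 + 546 = 1016 mm.


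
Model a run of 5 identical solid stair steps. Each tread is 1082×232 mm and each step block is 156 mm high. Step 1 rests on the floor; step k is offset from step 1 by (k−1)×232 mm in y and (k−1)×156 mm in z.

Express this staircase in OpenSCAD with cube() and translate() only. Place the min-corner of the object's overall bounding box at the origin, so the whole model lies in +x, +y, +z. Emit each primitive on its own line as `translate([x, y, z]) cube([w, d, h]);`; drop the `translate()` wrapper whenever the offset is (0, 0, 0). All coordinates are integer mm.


cube([1082, 232, 156]);
translate([0, 232, 156]) cube([1082, 232, 156]);
translate([0, 464, 312]) cube([1082, 232, 156]);
translate([0, 696, 468]) cube([1082, 232, 156]);
translate([0, 928, 624]) cube([1082, 232, 156]);


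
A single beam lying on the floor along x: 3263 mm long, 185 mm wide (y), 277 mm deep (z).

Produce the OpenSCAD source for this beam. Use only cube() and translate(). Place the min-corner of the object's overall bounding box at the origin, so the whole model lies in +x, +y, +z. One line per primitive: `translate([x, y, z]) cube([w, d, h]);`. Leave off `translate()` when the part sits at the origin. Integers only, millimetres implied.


cube([3263, 185, 277]);


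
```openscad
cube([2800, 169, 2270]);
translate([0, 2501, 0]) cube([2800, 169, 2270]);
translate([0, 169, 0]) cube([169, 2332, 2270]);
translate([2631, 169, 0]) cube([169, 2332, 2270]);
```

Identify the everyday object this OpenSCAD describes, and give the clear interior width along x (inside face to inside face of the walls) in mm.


A house (or room) frame. The interior width is 2462 mm.

Four 2270 mm walls enclosing a rectangle with no floor or roof — a room or house frame. Outside width is 2800 mm and wall thickness is 169 mm, so the interior width is 2800 − 2 × 169 = 2462 mm.


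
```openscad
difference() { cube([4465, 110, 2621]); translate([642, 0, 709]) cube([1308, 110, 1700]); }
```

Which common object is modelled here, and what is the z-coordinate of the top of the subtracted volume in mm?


A wall with a window opening. The window head height is 2409 mm.

A wall with a rectangular opening subtracted — a window. Sill at z = 709, opening 1700 mm tall, so the head is at 709 + 1700 = 2409 mm.


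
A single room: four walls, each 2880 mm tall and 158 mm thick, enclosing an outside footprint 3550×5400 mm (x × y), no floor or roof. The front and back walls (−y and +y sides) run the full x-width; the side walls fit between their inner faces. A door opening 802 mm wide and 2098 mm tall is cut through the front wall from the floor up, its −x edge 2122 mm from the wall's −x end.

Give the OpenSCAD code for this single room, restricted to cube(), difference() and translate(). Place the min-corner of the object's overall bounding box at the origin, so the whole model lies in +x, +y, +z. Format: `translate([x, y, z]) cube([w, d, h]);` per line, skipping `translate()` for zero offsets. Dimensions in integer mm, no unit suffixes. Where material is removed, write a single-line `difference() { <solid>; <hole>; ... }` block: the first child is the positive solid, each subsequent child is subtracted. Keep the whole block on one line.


difference() { cube([3550, 158, 2880]); translate([2122, 0, 0]) cube([802, 158, 2098]); }
translate([0, 5242, 0]) cube([3550, 158, 2880]);
translate([0, 158, 0]) cube([158, 5084, 2880]);
translate([3392, 158, 0]) cube([158, 5084, 2880]);


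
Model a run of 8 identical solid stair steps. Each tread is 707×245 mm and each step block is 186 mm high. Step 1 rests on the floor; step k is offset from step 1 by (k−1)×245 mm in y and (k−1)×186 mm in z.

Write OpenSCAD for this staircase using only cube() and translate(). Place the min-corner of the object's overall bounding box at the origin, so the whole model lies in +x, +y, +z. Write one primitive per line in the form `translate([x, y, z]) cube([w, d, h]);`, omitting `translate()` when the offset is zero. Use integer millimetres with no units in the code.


cube([707, 245, 186]);
translate([0, 245, 186]) cube([707, 245, 186]);
translate([0, 490, 372]) cube([707, 245, 186]);
translate([0, 735, 558]) cube([707, 245, 186]);
translate([0, 980, 744]) cube([707, 245, 186]);
translate([0, 1225, 930]) cube([707, 245, 186]);
translate([0, 1470, 1116]) cube([707, 245, 186]);
translate([0, 1715, 1302]) cube([707, 245, 186]);


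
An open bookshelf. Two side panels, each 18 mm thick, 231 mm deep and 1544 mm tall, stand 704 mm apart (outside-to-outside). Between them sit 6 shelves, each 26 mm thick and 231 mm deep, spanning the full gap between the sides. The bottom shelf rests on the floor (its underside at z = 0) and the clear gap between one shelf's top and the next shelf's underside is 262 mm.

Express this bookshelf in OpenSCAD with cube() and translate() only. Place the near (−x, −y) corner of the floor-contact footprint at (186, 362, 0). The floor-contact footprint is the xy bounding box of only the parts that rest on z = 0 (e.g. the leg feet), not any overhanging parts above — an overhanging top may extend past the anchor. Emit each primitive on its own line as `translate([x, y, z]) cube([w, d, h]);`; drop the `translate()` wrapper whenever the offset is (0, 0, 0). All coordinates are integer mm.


translate([186, 362, 0]) cube([18, 231, 1544]);
translate([872, 362, 0]) cube([18, 231, 1544]);
translate([204, 362, 0]) cube([668, 231, 26]);
translate([204, 362, 288]) cube([668, 231, 26]);
translate([204, 362, 576]) cube([668, 231, 26]);
translate([204, 362, 864]) cube([668, 231, 26]);
translate([204, 362, 1152]) cube([668, 231, 26]);
translate([204, 362, 1440]) cube([668, 231, 26]);


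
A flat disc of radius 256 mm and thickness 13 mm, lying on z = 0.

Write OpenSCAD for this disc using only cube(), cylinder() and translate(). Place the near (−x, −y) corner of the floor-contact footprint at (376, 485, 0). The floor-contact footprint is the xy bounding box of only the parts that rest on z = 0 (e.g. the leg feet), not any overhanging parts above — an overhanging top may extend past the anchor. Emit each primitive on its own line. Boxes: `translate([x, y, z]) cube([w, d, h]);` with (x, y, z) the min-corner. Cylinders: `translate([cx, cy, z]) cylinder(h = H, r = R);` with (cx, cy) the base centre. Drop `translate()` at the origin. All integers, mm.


translate([632, 741, 0]) cylinder(h = 13, r = 256);


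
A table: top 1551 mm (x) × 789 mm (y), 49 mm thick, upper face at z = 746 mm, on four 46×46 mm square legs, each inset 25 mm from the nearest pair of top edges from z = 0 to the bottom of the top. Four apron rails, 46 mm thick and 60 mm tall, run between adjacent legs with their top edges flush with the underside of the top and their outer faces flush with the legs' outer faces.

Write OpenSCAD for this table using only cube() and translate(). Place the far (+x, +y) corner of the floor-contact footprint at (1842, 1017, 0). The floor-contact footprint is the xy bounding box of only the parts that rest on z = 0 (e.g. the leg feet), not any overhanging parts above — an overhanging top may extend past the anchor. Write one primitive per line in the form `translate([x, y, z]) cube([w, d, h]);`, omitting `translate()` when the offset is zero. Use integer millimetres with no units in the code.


translate([316, 253, 697]) cube([1551, 789, 49]);
translate([341, 278, 0]) cube([46, 46, 697]);
translate([1796, 278, 0]) cube([46, 46, 697]);
translate([341, 971, 0]) cube([46, 46, 697]);
translate([1796, 971, 0]) cube([46, 46, 697]);
translate([387, 278, 637]) cube([1409, 46, 60]);
translate([387, 971, 637]) cube([1409, 46, 60]);
translate([341, 324, 637]) cube([46, 647, 60]);
translate([1796, 324, 637]) cube([46, 647, 60]);


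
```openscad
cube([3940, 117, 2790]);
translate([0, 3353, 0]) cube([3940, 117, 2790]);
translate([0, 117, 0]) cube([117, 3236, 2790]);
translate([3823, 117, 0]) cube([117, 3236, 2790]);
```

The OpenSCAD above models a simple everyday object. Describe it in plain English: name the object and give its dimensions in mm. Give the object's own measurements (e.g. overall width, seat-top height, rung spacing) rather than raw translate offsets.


The wall frame of a small rectangular building: four walls, each 2790 mm tall and 117 mm thick, enclosing a footprint 3940 mm (x) by 3470 mm (y) outside-to-outside, with no floor or roof. The front and back walls (the −y and +y sides) span the full width; the two side walls fit between them.


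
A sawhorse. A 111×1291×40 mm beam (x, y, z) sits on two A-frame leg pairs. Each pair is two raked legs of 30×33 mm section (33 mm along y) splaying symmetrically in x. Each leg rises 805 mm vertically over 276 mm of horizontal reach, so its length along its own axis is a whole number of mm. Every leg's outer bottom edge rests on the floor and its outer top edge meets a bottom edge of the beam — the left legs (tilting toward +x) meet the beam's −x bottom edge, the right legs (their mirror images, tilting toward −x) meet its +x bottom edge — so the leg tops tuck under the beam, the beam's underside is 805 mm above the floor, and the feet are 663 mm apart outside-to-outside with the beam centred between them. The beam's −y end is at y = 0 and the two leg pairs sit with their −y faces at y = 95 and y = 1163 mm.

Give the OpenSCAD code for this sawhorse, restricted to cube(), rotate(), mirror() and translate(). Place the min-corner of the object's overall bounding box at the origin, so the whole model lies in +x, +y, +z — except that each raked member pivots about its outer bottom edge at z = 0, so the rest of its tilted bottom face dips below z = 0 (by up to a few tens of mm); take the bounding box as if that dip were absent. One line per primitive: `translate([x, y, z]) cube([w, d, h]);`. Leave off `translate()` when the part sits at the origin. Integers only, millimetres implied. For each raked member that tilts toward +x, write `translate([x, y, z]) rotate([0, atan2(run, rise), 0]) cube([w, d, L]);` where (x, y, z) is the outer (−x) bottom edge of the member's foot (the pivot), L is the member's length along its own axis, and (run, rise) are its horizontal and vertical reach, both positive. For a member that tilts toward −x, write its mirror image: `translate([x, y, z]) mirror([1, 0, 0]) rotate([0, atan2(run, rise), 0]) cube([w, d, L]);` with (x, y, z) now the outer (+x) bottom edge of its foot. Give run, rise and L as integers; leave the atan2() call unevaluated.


// leg length = √(276² + 805²) = 851
// right-leg outer foot x = 2·276 + 111 = 663
// beam min-corner = (276, 0, 805)
translate([276, 0, 805]) cube([111, 1291, 40]);
translate([0, 95, 0]) rotate([0, atan2(276, 805), 0]) cube([30, 33, 851]);
translate([663, 95, 0]) mirror([1, 0, 0]) rotate([0, atan2(276, 805), 0]) cube([30, 33, 851]);
translate([0, 1163, 0]) rotate([0, atan2(276, 805), 0]) cube([30, 33, 851]);
translate([663, 1163, 0]) mirror([1, 0, 0]) rotate([0, atan2(276, 805), 0]) cube([30, 33, 851]);


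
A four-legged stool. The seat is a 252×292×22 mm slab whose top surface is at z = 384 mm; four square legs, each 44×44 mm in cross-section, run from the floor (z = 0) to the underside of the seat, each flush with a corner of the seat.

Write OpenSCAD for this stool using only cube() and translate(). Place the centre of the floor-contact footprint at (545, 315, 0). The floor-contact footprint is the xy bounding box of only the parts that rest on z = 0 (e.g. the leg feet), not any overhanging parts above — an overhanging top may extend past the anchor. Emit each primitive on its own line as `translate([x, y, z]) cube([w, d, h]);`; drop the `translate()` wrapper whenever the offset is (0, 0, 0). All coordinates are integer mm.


// leg_h = 384 - 22 = 362
translate([419, 169, 362]) cube([252, 292, 22]);
translate([419, 169, 0]) cube([44, 44, 362]);
translate([627, 169, 0]) cube([44, 44, 362]);
translate([419, 417, 0]) cube([44, 44, 362]);
translate([627, 417, 0]) cube([44, 44, 362]);


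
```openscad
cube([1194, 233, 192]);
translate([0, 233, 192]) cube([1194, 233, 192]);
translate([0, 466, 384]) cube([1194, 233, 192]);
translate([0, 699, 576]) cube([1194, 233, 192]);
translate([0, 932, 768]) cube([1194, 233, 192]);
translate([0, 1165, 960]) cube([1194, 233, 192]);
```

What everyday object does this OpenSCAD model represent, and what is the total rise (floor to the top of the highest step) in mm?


A staircase. The total rise is 1152 mm.

6 identical blocks, each offset up and back from the previous — a staircase. Each step is 192 mm tall and there are 6 of them, so the total rise is 6 × 192 = 1152 mm.


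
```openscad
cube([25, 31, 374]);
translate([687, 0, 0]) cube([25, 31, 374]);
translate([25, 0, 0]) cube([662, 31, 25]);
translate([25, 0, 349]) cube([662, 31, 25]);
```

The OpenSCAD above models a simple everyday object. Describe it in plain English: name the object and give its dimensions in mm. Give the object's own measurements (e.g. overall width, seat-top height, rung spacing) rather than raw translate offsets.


A rectangular picture frame lying in the x–z plane (depth along y). The opening is 662 mm wide (x) by 324 mm tall (z), surrounded by a border 25 mm wide on all four sides. The frame is 31 mm deep and is made of two full-height vertical stiles with two horizontal rails fitted between them.


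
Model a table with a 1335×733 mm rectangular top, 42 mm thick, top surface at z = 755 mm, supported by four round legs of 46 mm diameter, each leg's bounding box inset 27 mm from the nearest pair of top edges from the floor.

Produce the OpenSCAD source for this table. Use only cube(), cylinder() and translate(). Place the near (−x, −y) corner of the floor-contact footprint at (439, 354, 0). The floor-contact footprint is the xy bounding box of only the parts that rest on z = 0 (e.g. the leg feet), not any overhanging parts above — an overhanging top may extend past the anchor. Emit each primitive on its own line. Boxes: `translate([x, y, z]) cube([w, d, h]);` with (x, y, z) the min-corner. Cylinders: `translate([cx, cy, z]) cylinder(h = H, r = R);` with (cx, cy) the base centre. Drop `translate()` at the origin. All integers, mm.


translate([412, 327, 713]) cube([1335, 733, 42]);
translate([462, 377, 0]) cylinder(h = 713, r = 23);
translate([1697, 377, 0]) cylinder(h = 713, r = 23);
translate([462, 1010, 0]) cylinder(h = 713, r = 23);
translate([1697, 1010, 0]) cylinder(h = 713, r = 23);


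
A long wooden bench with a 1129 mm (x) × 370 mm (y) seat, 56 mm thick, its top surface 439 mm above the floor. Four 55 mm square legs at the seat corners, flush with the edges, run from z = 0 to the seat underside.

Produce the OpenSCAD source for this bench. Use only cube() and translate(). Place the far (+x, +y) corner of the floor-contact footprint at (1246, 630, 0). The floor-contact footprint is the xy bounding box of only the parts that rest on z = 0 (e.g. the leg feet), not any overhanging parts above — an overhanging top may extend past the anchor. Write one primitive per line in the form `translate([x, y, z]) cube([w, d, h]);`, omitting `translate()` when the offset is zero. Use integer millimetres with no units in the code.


translate([117, 260, 383]) cube([1129, 370, 56]);
translate([117, 260, 0]) cube([55, 55, 383]);
translate([117, 575, 0]) cube([55, 55, 383]);
translate([1191, 260, 0]) cube([55, 55, 383]);
translate([1191, 575, 0]) cube([55, 55, 383]);


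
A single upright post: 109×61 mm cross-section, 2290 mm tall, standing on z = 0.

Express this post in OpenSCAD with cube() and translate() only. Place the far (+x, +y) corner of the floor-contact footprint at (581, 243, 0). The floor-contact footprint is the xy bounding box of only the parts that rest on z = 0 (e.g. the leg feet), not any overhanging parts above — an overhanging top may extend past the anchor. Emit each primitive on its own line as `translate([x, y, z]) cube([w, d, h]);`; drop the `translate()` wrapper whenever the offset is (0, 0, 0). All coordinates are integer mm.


translate([472, 182, 0]) cube([109, 61, 2290]);


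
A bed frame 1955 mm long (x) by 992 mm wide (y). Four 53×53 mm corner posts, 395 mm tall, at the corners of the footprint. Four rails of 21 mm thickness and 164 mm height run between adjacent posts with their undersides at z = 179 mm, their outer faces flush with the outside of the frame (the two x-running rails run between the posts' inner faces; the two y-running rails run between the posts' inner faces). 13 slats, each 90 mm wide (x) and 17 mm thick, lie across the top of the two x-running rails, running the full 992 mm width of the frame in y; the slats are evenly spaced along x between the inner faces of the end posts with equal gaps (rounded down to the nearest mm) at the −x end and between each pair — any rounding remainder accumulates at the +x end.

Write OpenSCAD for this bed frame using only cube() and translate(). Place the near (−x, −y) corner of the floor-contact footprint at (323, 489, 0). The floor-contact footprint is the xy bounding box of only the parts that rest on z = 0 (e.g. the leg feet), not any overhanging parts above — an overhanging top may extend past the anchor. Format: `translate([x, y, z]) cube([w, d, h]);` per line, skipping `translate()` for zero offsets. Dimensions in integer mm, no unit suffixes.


// slat z = rail_z + rail_h = 179 + 164 = 343
// slat gap = ⌊(1849 − 13·90) / 14⌋ = 48
translate([323, 489, 0]) cube([53, 53, 395]);
translate([323, 1428, 0]) cube([53, 53, 395]);
translate([2225, 489, 0]) cube([53, 53, 395]);
translate([2225, 1428, 0]) cube([53, 53, 395]);
translate([376, 489, 179]) cube([1849, 21, 164]);
translate([376, 1460, 179]) cube([1849, 21, 164]);
translate([323, 542, 179]) cube([21, 886, 164]);
translate([2257, 542, 179]) cube([21, 886, 164]);
translate([424, 489, 343]) cube([90, 992, 17]);
translate([562, 489, 343]) cube([90, 992, 17]);
translate([700, 489, 343]) cube([90, 992, 17]);
translate([838, 489, 343]) cube([90, 992, 17]);
translate([976, 489, 343]) cube([90, 992, 17]);
translate([1114, 489, 343]) cube([90, 992, 17]);
translate([1252, 489, 343]) cube([90, 992, 17]);
translate([1390, 489, 343]) cube([90, 992, 17]);
translate([1528, 489, 343]) cube([90, 992, 17]);
translate([1666, 489, 343]) cube([90, 992, 17]);
translate([1804, 489, 343]) cube([90, 992, 17]);
translate([1942, 489, 343]) cube([90, 992, 17]);
translate([2080, 489, 343]) cube([90, 992, 17]);


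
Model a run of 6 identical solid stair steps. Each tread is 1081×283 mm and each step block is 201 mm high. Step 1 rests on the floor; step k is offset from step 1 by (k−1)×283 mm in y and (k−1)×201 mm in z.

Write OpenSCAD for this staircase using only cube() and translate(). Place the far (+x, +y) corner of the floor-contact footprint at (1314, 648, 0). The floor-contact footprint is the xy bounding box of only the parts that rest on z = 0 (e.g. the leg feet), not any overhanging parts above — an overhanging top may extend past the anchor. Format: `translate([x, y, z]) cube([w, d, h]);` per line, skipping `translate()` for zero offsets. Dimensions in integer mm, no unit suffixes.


translate([233, 365, 0]) cube([1081, 283, 201]);
translate([233, 648, 201]) cube([1081, 283, 201]);
translate([233, 931, 402]) cube([1081, 283, 201]);
translate([233, 1214, 603]) cube([1081, 283, 201]);
translate([233, 1497, 804]) cube([1081, 283, 201]);
translate([233, 1780, 1005]) cube([1081, 283, 201]);


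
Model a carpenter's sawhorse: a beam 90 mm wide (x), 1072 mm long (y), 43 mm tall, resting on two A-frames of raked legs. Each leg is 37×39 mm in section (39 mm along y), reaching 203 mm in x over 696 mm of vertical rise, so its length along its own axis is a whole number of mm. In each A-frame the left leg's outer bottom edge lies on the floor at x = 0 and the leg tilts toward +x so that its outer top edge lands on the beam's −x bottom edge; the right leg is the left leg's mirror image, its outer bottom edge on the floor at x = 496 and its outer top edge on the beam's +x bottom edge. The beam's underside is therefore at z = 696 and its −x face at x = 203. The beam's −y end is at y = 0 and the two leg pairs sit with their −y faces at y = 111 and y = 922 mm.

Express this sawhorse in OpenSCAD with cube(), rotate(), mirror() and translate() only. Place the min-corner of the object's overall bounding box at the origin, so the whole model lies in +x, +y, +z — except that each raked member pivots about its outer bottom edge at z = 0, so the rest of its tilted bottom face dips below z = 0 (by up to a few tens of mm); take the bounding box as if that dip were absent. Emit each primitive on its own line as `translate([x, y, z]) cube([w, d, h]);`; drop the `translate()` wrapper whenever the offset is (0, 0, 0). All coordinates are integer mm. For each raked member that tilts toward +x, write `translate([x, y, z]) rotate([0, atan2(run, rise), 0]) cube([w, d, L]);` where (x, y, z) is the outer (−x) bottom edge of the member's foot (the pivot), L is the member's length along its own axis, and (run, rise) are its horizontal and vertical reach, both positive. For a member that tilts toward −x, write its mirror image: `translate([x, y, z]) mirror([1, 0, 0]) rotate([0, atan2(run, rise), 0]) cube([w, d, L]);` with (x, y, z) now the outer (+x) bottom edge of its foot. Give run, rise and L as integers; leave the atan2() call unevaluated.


translate([203, 0, 696]) cube([90, 1072, 43]);
translate([0, 111, 0]) rotate([0, atan2(203, 696), 0]) cube([37, 39, 725]);
translate([496, 111, 0]) mirror([1, 0, 0]) rotate([0, atan2(203, 696), 0]) cube([37, 39, 725]);
translate([0, 922, 0]) rotate([0, atan2(203, 696), 0]) cube([37, 39, 725]);
translate([496, 922, 0]) mirror([1, 0, 0]) rotate([0, atan2(203, 696), 0]) cube([37, 39, 725]);


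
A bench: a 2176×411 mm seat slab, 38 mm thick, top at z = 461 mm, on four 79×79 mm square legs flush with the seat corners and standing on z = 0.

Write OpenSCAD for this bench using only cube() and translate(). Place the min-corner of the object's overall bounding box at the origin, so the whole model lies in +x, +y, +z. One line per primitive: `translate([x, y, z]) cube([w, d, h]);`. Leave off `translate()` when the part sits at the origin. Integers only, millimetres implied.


// leg_h = 461 − 38 = 423
translate([0, 0, 423]) cube([2176, 411, 38]);
cube([79, 79, 423]);
translate([0, 332, 0]) cube([79, 79, 423]);
translate([2097, 0, 0]) cube([79, 79, 423]);
translate([2097, 332, 0]) cube([79, 79, 423]);


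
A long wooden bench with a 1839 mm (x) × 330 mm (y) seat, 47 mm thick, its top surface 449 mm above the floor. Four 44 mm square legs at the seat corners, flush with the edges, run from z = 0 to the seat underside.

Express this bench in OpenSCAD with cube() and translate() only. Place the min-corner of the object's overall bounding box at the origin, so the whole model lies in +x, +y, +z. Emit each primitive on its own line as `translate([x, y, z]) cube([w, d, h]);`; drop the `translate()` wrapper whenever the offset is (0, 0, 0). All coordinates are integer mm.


translate([0, 0, 402]) cube([1839, 330, 47]);
cube([44, 44, 402]);
translate([0, 286, 0]) cube([44, 44, 402]);
translate([1795, 0, 0]) cube([44, 44, 402]);
translate([1795, 286, 0]) cube([44, 44, 402]);


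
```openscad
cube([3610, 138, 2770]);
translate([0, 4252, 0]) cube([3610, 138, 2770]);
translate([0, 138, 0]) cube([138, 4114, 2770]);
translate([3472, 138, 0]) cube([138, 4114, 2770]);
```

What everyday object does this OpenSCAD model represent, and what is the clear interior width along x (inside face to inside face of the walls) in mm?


A house (or room) frame. The interior width is 3334 mm.

Four 2770 mm walls enclosing a rectangle with no floor or roof — a room or house frame. Outside width is 3610 mm and wall thickness is 138 mm, so the interior width is 3610 − 2 × 138 = 3334 mm.


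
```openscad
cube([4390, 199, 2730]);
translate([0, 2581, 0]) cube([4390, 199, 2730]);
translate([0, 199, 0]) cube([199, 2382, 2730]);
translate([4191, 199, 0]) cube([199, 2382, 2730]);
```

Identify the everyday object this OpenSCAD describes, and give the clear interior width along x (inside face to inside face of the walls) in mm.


A house (or room) frame. The interior width is 3992 mm.

Four 2730 mm walls enclosing a rectangle with no floor or roof — a room or house frame. Outside width is 4390 mm and wall thickness is 199 mm, so the interior width is 4390 − 2 × 199 = 3992 mm.


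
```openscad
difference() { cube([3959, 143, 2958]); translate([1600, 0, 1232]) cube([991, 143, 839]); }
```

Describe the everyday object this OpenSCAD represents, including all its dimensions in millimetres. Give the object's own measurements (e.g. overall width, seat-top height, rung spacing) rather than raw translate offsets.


A wall 3959 mm long (x), 143 mm thick (y), 2958 mm tall, with a rectangular window opening cut through it. The opening is 991 mm wide and 839 mm tall; its sill is at z = 1232 mm and its near (−x) edge is 1600 mm from the wall's −x end. The opening passes through the full wall thickness.


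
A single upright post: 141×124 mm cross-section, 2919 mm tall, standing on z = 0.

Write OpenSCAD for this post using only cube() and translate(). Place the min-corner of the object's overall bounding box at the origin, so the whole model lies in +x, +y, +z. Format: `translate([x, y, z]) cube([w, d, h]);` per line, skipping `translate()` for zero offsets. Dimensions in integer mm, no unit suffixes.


cube([141, 124, 2919]);


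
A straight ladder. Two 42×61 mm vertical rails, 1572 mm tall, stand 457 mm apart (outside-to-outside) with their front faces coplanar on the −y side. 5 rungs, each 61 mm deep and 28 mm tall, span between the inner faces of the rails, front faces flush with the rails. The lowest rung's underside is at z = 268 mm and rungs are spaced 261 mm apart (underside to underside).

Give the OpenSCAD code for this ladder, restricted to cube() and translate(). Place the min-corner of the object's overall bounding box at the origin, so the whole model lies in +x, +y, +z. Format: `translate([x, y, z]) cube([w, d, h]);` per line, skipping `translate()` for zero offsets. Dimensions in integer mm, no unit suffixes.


// rung span = 457 - 2*42 = 373
// rung[k] z = 268 + k*261
cube([42, 61, 1572]);
translate([415, 0, 0]) cube([42, 61, 1572]);
translate([42, 0, 268]) cube([373, 61, 28]);
translate([42, 0, 529]) cube([373, 61, 28]);
translate([42, 0, 790]) cube([373, 61, 28]);
translate([42, 0, 1051]) cube([373, 61, 28]);
translate([42, 0, 1312]) cube([373, 61, 28]);
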